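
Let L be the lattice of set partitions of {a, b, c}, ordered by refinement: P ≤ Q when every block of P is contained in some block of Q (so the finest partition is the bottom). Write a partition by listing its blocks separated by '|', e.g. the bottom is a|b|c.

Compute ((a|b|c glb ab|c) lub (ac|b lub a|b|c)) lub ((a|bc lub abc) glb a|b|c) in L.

ac|b

a|b|c ∧ ab|c = a|b|c
ac|b ∨ a|b|c = ac|b
a|b|c ∨ ac|b = ac|b
a|bc ∨ abc = abc
abc ∧ a|b|c = a|b|c
ac|b ∨ a|b|c = ac|b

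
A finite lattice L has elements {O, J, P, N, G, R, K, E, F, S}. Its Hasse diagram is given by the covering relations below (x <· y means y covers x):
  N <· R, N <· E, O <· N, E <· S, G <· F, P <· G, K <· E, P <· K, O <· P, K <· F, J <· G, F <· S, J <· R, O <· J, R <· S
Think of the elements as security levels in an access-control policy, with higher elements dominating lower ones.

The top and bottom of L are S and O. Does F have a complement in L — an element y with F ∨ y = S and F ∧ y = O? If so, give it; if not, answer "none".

N

Need y with F ∨ y = S and F ∧ y = O.
Checking each element gives: N.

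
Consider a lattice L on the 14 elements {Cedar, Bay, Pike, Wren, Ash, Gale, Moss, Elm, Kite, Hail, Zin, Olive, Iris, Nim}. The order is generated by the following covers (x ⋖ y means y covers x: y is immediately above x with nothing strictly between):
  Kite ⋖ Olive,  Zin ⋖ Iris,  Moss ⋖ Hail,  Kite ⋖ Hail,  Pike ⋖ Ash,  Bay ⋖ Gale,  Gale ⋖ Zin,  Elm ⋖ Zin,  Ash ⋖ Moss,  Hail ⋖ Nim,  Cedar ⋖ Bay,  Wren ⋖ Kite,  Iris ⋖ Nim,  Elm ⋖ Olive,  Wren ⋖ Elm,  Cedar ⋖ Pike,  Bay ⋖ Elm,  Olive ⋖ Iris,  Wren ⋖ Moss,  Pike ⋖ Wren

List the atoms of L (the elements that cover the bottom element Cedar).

Bay, Pike

The atoms are exactly the elements that cover Cedar: Bay, Pike.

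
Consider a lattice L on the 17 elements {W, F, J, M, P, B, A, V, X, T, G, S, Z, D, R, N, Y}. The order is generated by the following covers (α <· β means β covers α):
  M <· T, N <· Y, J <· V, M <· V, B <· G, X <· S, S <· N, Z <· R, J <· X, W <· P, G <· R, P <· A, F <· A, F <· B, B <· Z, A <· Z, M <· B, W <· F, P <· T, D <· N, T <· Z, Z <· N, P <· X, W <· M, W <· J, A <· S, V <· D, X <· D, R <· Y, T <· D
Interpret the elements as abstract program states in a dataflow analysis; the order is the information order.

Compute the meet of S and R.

Common lower bounds of {S, R}: A, F, P, W.
The greatest among these is A.

A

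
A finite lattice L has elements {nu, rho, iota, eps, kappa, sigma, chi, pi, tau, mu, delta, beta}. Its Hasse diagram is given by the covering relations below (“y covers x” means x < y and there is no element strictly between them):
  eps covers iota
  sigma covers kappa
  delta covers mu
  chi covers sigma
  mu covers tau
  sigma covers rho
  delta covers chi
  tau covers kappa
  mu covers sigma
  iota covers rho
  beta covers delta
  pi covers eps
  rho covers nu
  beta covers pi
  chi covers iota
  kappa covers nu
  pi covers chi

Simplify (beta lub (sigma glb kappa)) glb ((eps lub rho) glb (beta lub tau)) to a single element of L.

eps

sigma ∧ kappa = kappa
beta ∨ kappa = beta
eps ∨ rho = eps
beta ∨ tau = beta
eps ∧ beta = eps
beta ∧ eps = eps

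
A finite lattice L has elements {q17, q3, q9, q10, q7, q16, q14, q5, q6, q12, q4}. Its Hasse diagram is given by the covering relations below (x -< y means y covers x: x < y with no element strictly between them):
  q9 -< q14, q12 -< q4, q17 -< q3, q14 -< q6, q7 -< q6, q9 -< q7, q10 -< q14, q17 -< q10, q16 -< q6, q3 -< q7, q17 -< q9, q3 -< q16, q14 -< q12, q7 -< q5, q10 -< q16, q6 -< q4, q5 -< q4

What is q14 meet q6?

Common lower bounds of {q14, q6}: q10, q14, q17, q9.
The greatest among these is q14.

q14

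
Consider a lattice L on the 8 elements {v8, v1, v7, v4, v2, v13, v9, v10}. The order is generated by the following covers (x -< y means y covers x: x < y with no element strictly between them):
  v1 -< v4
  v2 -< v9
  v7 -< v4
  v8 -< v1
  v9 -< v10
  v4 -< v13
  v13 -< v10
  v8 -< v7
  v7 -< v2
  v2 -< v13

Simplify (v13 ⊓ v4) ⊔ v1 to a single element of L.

v13 ∧ v4 = v4
v4 ∨ v1 = v4

v4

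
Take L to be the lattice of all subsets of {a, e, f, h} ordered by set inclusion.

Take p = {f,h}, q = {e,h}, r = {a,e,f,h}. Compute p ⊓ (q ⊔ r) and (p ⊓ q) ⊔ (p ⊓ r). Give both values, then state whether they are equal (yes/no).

q ⊔ r = {a,e,f,h}, so p ⊓ (q ⊔ r) = {f,h} ⊓ {a,e,f,h} = {f,h}.
p ⊓ q = {h} and p ⊓ r = {f,h}, so (p ⊓ q) ⊔ (p ⊓ r) = {h} ⊔ {f,h} = {f,h}.
Equal: yes.

{f,h}; {f,h}; yes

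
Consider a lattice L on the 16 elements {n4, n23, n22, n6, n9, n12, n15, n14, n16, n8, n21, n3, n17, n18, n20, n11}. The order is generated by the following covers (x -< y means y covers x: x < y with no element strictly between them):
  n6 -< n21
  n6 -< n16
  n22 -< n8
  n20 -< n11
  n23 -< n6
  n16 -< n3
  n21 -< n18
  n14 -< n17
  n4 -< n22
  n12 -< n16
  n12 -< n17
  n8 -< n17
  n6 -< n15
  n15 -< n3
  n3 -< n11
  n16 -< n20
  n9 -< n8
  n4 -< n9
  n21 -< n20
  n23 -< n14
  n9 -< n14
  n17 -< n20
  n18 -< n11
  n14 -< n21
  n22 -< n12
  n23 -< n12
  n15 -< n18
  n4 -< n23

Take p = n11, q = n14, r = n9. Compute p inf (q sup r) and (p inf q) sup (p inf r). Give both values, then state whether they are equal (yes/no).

n14; n14; yes

q sup r = n14, so p inf (q sup r) = n11 inf n14 = n14.
p inf q = n14 and p inf r = n9, so (p inf q) sup (p inf r) = n14 sup n9 = n14.
Equal: yes.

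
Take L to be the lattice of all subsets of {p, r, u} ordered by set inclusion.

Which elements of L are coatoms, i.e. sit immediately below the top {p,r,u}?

The coatoms are exactly the elements covered by {p,r,u}: {p,r}, {p,u}, {r,u}.

{p,r}, {p,u}, {r,u}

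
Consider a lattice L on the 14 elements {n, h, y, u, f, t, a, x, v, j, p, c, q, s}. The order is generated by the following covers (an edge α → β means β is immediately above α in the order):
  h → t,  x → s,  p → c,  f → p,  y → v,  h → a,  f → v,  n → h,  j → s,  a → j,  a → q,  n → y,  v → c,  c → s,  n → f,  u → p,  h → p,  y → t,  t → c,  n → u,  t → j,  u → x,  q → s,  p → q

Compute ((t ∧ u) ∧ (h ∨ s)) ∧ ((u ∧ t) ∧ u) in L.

t ∧ u = n
h ∨ s = s
n ∧ s = n
u ∧ t = n
n ∧ u = n
n ∧ n = n

n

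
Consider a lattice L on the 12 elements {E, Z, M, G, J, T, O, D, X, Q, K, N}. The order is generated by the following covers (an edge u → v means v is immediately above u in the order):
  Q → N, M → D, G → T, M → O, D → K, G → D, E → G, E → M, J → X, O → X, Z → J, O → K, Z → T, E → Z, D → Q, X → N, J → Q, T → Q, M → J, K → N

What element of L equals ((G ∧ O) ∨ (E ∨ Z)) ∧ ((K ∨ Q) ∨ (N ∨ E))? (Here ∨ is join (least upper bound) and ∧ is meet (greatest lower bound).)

Z

G ∧ O = E
E ∨ Z = Z
E ∨ Z = Z
K ∨ Q = N
N ∨ E = N
N ∨ N = N
Z ∧ N = Z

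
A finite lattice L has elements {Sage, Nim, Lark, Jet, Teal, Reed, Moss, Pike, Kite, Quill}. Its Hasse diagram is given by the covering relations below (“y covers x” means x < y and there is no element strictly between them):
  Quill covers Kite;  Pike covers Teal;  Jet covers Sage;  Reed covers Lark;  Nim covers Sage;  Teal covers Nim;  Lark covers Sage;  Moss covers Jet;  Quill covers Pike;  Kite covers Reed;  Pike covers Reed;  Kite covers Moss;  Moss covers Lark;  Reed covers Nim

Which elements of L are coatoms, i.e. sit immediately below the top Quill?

Kite, Pike

The coatoms are exactly the elements covered by Quill: Kite, Pike.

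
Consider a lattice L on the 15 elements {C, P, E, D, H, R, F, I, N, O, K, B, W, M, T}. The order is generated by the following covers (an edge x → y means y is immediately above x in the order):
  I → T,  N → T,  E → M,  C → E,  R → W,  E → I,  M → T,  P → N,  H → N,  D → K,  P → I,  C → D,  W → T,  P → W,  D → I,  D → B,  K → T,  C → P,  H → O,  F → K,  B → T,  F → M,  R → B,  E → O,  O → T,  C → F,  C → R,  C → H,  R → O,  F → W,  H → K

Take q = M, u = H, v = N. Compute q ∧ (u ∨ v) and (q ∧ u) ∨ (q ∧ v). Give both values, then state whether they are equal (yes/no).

u ∨ v = N, so q ∧ (u ∨ v) = M ∧ N = C.
q ∧ u = C and q ∧ v = C, so (q ∧ u) ∨ (q ∧ v) = C ∨ C = C.
Equal: yes.

C; C; yes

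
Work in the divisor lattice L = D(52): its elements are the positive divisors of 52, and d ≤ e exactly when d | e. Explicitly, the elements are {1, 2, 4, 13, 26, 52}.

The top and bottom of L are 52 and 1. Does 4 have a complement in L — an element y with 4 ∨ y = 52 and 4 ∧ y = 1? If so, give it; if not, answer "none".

Need y with 4 ∨ y = 52 and 4 ∧ y = 1.
Checking each element gives: 13.

13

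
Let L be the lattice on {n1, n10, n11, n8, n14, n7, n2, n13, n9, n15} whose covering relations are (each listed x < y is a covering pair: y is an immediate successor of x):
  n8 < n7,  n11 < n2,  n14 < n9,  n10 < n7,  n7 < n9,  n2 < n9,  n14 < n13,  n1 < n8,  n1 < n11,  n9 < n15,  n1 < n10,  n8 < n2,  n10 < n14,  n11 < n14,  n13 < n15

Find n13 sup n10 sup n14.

Common upper bounds of {n13, n10, n14}: n13, n15.
The least among these is n13.

n13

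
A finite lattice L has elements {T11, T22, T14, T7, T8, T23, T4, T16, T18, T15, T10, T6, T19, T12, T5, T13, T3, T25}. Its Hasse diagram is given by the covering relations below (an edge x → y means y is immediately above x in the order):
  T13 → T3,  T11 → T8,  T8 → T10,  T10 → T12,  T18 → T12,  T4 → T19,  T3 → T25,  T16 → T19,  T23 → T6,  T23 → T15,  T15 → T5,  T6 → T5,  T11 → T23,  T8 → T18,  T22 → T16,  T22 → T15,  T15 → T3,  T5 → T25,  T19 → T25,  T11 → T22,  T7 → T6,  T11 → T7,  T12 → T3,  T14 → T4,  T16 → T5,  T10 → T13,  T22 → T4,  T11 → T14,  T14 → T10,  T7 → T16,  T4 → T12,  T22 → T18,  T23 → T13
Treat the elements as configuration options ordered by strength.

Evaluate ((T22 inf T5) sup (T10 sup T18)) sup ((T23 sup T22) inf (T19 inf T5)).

T12

T22 ∧ T5 = T22
T10 ∨ T18 = T12
T22 ∨ T12 = T12
T23 ∨ T22 = T15
T19 ∧ T5 = T16
T15 ∧ T16 = T22
T12 ∨ T22 = T12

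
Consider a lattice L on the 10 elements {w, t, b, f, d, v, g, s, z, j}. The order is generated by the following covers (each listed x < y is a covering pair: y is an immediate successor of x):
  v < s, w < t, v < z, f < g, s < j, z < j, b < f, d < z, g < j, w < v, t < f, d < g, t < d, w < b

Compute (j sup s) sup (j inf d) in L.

j ∨ s = j
j ∧ d = d
j ∨ d = j

j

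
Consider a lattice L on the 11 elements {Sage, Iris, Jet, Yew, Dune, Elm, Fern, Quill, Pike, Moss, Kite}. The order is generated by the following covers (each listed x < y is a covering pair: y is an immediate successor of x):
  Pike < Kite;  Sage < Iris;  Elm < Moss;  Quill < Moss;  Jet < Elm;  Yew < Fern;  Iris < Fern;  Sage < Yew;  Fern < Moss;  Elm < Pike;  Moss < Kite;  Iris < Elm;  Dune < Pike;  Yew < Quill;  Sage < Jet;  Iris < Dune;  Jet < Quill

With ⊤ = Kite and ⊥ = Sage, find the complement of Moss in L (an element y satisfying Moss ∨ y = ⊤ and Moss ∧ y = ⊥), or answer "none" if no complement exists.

none

For every candidate y, either Moss ∨ y ≠ Kite or Moss ∧ y ≠ Sage; no complement exists.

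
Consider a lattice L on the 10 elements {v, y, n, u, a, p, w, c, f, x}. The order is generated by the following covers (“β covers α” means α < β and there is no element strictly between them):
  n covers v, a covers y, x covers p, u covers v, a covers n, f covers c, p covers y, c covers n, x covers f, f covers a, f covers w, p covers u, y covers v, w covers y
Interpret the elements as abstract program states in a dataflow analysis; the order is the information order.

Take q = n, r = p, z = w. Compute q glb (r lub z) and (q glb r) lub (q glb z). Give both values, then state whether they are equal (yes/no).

n; v; no

r lub z = x, so q glb (r lub z) = n glb x = n.
q glb r = v and q glb z = v, so (q glb r) lub (q glb z) = v lub v = v.
Equal: no.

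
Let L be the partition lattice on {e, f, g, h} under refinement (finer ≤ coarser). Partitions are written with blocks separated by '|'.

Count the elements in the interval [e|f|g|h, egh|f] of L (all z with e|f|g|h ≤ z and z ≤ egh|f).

The interval [e|f|g|h, egh|f] = {egh|f, eg|f|h, eh|f|g, e|f|gh, e|f|g|h}, which has 5 elements.

5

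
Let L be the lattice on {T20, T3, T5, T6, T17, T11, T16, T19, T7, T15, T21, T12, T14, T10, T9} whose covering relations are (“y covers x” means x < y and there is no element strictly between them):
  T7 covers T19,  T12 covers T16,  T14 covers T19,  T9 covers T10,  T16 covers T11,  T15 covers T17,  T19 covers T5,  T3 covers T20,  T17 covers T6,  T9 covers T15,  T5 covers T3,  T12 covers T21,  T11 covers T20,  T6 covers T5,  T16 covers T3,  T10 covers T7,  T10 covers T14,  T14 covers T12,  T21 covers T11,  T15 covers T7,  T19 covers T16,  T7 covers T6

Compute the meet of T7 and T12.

Common lower bounds of {T7, T12}: T11, T16, T20, T3.
The greatest among these is T16.

T16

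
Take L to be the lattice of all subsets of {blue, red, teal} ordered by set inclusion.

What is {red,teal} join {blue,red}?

Under ⊆, join is union: {red,teal} ∪ {blue,red} = {blue,red,teal}.

{blue,red,teal}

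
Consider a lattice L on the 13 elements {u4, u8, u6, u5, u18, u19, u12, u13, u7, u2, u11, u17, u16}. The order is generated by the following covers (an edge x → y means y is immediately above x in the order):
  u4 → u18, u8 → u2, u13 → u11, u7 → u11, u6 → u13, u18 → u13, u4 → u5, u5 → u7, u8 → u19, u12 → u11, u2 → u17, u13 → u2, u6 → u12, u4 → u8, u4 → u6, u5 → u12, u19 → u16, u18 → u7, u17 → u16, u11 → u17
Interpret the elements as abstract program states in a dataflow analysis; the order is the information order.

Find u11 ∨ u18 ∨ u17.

Common upper bounds of {u11, u18, u17}: u16, u17.
The least among these is u17.

u17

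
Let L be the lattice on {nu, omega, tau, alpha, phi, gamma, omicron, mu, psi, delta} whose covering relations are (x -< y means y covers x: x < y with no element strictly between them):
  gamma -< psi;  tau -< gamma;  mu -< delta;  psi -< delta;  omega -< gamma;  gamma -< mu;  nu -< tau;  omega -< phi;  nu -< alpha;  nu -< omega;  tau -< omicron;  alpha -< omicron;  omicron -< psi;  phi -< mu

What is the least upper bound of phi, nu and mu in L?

mu

Common upper bounds of {phi, nu, mu}: delta, mu.
The least among these is mu.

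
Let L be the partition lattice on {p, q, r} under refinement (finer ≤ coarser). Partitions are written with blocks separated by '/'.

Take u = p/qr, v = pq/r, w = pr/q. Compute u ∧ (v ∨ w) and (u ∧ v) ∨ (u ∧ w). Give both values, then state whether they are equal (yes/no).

p/qr; p/q/r; no

v ∨ w = pqr, so u ∧ (v ∨ w) = p/qr ∧ pqr = p/qr.
u ∧ v = p/q/r and u ∧ w = p/q/r, so (u ∧ v) ∨ (u ∧ w) = p/q/r ∨ p/q/r = p/q/r.
Equal: no.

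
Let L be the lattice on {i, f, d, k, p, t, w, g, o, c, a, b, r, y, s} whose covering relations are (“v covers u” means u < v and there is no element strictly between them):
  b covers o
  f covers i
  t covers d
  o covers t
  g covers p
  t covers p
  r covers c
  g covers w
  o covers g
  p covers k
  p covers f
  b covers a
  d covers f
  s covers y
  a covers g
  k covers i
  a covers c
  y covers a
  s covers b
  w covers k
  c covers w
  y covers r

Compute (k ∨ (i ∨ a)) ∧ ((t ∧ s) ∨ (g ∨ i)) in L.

i ∨ a = a
k ∨ a = a
t ∧ s = t
g ∨ i = g
t ∨ g = o
a ∧ o = g

g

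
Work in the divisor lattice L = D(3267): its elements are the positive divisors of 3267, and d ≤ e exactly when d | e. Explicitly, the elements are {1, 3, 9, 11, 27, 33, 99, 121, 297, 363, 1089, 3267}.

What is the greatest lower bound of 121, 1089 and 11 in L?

In the divisibility order, the meet is the greatest common divisor: gcd(121, 1089, 11) = 11.

11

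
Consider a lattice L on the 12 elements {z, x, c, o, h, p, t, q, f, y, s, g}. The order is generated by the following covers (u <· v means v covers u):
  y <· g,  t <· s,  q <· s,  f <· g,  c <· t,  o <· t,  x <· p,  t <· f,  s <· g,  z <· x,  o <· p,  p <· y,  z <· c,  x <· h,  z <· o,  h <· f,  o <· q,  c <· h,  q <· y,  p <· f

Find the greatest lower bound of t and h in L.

c

Common lower bounds of {t, h}: c, z.
The greatest among these is c.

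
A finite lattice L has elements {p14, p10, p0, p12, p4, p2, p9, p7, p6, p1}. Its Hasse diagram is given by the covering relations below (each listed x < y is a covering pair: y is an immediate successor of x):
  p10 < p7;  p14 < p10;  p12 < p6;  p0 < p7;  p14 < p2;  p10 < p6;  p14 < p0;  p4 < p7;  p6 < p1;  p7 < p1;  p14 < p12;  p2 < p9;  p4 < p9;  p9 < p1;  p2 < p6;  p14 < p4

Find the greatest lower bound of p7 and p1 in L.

Common lower bounds of {p7, p1}: p0, p10, p14, p4, p7.
The greatest among these is p7.

p7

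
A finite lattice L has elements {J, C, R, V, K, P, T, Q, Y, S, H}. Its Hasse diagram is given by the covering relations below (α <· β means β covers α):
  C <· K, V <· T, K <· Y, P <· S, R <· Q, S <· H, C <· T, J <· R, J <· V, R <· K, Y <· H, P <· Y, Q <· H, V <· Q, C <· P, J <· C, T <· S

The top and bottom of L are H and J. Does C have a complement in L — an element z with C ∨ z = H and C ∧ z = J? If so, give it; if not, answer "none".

Q

Need z with C ∨ z = H and C ∧ z = J.
Checking each element gives: Q.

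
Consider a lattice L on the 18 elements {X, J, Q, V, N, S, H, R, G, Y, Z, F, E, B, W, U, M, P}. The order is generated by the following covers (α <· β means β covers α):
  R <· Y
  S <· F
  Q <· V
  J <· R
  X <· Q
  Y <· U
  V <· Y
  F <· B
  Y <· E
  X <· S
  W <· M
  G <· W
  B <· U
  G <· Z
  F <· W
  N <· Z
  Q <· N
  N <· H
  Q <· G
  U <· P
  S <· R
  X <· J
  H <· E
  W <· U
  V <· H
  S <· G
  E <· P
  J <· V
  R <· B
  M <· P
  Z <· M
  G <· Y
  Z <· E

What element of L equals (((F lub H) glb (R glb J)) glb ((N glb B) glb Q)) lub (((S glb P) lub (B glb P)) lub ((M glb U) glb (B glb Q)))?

B

F ∨ H = P
R ∧ J = J
P ∧ J = J
N ∧ B = X
X ∧ Q = X
J ∧ X = X
S ∧ P = S
B ∧ P = B
S ∨ B = B
M ∧ U = W
B ∧ Q = X
W ∧ X = X
B ∨ X = B
X ∨ B = B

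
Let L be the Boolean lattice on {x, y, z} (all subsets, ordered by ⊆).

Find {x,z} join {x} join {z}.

{x,z}

Under ⊆, join is union: {x,z} ∪ {x} ∪ {z} = {x,z}.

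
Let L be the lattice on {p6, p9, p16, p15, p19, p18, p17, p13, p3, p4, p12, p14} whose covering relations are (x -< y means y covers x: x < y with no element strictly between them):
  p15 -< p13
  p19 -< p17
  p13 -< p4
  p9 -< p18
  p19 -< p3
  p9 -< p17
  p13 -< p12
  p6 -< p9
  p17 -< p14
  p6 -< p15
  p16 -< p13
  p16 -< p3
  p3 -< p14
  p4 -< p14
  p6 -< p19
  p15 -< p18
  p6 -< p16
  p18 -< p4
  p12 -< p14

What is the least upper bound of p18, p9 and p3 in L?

p14

Common upper bounds of {p18, p9, p3}: p14.
The least among these is p14.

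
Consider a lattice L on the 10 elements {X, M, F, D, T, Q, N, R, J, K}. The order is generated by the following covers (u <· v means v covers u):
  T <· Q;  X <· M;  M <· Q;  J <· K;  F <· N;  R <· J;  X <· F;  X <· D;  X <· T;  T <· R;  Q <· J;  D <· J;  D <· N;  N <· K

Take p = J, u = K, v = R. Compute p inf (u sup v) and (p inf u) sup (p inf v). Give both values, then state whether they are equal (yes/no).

u sup v = K, so p inf (u sup v) = J inf K = J.
p inf u = J and p inf v = R, so (p inf u) sup (p inf v) = J sup R = J.
Equal: yes.

J; J; yes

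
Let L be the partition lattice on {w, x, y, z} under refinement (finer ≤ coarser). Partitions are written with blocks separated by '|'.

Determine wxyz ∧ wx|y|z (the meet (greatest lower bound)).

wx|y|z

The meet (common refinement) of wxyz and wx|y|z intersects blocks pairwise, giving wx|y|z.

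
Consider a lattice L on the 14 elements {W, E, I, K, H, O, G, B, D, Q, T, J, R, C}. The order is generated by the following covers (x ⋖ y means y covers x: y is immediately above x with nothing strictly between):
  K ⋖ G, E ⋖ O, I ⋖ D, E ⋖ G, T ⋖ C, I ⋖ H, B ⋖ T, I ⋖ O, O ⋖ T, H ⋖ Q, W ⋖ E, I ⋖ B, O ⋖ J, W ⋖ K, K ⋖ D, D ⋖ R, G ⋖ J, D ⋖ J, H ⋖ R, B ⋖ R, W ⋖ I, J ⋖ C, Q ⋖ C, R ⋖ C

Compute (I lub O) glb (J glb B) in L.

I ∨ O = O
J ∧ B = I
O ∧ I = I

I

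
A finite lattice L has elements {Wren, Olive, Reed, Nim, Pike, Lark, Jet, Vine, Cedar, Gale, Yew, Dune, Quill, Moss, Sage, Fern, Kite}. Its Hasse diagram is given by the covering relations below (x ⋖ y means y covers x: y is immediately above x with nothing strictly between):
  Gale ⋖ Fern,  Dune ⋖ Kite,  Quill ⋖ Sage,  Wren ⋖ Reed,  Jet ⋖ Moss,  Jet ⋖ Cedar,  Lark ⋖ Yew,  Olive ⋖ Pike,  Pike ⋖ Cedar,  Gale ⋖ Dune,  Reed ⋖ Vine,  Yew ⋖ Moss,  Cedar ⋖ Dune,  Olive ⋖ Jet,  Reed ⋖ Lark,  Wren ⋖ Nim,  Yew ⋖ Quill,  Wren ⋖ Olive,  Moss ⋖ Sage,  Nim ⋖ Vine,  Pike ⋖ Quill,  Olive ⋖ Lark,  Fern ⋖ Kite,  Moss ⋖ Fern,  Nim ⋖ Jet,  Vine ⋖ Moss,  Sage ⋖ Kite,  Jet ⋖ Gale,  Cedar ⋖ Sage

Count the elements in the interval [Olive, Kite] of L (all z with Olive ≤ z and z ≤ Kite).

13

The interval [Olive, Kite] = {Cedar, Dune, Fern, Gale, Jet, Kite, Lark, Moss, Olive, Pike, Quill, Sage, Yew}, which has 13 elements.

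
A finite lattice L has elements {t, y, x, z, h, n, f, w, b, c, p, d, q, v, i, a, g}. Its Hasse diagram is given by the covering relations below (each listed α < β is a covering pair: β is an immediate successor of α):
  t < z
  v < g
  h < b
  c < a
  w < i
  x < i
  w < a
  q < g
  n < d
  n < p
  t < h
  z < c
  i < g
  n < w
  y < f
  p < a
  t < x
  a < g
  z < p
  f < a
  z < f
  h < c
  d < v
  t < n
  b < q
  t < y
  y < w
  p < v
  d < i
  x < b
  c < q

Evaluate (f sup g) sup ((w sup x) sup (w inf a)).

f ∨ g = g
w ∨ x = i
w ∧ a = w
i ∨ w = i
g ∨ i = g

g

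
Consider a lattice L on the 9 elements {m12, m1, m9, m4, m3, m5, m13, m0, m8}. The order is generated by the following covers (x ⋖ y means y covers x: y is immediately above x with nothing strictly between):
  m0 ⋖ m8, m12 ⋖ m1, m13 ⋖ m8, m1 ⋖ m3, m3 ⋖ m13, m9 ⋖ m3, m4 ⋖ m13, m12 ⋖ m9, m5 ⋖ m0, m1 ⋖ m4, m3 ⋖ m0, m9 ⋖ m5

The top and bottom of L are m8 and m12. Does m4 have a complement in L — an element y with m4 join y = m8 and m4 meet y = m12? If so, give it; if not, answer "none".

Need y with m4 ∨ y = m8 and m4 ∧ y = m12.
Checking each element gives: m5.

m5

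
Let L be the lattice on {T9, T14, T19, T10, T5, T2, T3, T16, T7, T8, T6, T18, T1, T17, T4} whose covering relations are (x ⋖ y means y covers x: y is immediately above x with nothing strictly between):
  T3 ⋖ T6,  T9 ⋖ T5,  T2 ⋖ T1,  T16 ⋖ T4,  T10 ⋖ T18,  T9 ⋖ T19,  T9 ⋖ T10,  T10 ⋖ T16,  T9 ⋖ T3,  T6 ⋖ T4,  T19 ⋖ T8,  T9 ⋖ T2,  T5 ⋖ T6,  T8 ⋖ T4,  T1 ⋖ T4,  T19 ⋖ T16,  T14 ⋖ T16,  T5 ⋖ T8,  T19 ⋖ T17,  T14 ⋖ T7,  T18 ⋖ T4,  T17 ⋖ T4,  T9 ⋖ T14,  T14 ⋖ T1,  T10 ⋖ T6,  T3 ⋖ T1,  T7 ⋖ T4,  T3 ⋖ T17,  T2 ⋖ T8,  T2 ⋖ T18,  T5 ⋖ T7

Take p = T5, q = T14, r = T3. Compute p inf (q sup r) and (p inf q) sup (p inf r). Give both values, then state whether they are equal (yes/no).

q sup r = T1, so p inf (q sup r) = T5 inf T1 = T9.
p inf q = T9 and p inf r = T9, so (p inf q) sup (p inf r) = T9 sup T9 = T9.
Equal: yes.

T9; T9; yes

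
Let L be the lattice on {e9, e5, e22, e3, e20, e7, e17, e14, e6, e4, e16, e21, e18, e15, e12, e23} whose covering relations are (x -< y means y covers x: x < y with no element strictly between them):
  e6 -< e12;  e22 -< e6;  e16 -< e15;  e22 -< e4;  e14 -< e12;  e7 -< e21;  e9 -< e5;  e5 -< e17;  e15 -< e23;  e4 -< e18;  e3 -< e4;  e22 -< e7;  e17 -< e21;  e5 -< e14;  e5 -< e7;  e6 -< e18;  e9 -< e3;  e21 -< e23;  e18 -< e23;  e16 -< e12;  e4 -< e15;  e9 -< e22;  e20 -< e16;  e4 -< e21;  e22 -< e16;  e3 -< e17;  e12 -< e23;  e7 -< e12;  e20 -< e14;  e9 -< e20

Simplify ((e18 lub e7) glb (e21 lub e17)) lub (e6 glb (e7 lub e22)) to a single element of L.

e18 ∨ e7 = e23
e21 ∨ e17 = e21
e23 ∧ e21 = e21
e7 ∨ e22 = e7
e6 ∧ e7 = e22
e21 ∨ e22 = e21

e21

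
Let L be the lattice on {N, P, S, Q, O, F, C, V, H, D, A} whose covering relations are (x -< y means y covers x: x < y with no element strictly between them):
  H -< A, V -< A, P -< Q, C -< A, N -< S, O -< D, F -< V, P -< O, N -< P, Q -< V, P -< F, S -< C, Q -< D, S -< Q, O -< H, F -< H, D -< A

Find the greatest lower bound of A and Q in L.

Common lower bounds of {A, Q}: N, P, Q, S.
The greatest among these is Q.

Q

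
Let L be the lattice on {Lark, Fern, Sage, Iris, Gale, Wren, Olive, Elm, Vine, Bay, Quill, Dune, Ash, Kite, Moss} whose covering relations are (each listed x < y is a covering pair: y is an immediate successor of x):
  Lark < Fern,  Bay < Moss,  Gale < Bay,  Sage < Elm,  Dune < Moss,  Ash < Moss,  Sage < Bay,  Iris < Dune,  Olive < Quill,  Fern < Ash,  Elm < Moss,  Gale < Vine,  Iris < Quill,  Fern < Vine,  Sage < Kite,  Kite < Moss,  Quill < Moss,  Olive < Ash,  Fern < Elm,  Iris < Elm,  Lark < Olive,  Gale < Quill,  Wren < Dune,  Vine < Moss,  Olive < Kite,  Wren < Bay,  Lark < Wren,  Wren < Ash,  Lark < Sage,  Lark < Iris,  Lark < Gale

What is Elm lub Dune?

Moss

Common upper bounds of {Elm, Dune}: Moss.
The least among these is Moss.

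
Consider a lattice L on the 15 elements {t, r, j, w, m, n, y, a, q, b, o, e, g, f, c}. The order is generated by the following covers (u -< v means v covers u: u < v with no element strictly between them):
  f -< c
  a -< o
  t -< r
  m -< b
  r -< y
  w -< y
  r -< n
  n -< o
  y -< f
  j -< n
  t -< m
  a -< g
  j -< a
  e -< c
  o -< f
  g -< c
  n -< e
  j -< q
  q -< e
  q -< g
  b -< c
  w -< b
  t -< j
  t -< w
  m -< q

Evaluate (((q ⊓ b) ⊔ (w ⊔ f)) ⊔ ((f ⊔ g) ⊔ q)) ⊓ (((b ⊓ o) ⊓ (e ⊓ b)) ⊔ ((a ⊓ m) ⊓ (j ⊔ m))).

t

q ∧ b = m
w ∨ f = f
m ∨ f = c
f ∨ g = c
c ∨ q = c
c ∨ c = c
b ∧ o = t
e ∧ b = m
t ∧ m = t
a ∧ m = t
j ∨ m = q
t ∧ q = t
t ∨ t = t
c ∧ t = t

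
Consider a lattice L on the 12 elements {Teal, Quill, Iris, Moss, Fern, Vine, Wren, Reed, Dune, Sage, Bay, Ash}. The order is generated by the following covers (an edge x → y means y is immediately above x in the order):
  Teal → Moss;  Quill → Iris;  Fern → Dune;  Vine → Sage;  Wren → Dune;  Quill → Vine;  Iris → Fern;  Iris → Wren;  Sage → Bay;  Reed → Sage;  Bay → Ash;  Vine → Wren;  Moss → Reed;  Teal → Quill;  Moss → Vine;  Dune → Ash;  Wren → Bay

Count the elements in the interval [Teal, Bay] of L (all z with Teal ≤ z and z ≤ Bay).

9

The interval [Teal, Bay] = {Bay, Iris, Moss, Quill, Reed, Sage, Teal, Vine, Wren}, which has 9 elements.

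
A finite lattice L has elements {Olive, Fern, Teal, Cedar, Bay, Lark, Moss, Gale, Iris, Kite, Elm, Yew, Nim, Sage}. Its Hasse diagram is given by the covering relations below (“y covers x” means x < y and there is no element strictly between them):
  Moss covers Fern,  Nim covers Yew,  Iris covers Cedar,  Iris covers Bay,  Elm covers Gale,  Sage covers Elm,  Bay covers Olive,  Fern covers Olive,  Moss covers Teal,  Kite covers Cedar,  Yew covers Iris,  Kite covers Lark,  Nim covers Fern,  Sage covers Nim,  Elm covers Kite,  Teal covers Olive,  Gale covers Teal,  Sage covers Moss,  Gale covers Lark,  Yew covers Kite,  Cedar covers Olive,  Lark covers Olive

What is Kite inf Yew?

Common lower bounds of {Kite, Yew}: Cedar, Kite, Lark, Olive.
The greatest among these is Kite.

Kite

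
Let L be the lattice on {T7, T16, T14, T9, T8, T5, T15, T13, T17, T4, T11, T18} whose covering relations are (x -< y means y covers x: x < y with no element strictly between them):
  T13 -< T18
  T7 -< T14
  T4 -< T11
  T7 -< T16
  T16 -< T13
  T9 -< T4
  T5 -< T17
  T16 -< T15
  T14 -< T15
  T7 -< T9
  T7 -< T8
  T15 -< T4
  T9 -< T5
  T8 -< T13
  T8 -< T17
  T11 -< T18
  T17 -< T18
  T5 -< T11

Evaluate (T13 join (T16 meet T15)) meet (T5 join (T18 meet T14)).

T16

T16 ∧ T15 = T16
T13 ∨ T16 = T13
T18 ∧ T14 = T14
T5 ∨ T14 = T11
T13 ∧ T11 = T16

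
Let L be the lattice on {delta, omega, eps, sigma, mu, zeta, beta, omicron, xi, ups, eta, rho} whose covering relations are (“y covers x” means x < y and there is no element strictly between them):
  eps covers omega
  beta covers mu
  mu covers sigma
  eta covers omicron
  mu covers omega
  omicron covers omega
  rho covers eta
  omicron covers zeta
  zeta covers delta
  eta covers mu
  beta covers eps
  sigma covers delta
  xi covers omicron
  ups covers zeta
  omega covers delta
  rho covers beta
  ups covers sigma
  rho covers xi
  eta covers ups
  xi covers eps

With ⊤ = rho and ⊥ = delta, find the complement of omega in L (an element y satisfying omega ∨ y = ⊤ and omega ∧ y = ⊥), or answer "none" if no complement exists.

For every candidate y, either omega ∨ y ≠ rho or omega ∧ y ≠ delta; no complement exists.

none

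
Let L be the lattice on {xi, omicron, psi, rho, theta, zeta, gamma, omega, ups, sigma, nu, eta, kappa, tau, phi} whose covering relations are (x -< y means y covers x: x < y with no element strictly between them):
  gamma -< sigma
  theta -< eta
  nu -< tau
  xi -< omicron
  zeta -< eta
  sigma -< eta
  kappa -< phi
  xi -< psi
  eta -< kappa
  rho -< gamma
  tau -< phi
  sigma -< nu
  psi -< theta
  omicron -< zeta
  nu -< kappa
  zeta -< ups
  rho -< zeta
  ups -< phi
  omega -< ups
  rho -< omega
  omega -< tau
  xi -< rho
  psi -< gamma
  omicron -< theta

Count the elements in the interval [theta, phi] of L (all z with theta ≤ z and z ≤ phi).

4

The interval [theta, phi] = {eta, kappa, phi, theta}, which has 4 elements.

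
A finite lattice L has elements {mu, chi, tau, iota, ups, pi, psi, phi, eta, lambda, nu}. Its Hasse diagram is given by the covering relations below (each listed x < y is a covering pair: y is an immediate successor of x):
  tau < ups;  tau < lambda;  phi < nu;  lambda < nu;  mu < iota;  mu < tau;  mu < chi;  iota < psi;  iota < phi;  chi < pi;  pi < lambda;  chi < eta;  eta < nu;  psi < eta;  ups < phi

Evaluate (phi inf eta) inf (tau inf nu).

mu

phi ∧ eta = iota
tau ∧ nu = tau
iota ∧ tau = mu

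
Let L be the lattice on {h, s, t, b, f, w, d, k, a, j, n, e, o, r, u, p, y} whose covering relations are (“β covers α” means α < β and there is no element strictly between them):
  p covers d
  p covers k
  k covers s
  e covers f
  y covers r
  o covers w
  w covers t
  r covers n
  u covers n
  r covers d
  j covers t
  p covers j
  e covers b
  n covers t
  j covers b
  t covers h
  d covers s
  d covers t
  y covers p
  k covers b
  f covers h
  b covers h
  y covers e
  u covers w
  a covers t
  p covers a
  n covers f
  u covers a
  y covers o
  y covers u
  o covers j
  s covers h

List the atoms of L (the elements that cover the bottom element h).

b, f, s, t

The atoms are exactly the elements that cover h: b, f, s, t.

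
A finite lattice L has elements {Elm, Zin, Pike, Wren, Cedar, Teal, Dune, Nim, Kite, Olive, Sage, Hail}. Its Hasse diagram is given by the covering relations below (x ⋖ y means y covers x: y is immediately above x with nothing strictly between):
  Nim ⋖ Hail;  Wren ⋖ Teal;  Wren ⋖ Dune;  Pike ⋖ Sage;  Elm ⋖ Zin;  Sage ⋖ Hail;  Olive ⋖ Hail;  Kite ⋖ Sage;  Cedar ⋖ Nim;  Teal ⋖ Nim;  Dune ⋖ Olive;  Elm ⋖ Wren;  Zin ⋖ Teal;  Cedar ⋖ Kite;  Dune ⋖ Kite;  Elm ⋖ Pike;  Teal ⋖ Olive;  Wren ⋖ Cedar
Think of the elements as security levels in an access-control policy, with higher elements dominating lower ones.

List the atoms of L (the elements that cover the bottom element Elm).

The atoms are exactly the elements that cover Elm: Pike, Wren, Zin.

Pike, Wren, Zin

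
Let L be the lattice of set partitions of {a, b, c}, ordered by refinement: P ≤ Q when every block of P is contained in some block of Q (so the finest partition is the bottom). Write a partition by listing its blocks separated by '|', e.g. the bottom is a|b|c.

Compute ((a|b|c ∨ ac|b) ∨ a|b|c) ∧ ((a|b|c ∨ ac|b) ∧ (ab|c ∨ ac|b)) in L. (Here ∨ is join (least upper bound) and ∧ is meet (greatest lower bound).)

a|b|c ∨ ac|b = ac|b
ac|b ∨ a|b|c = ac|b
a|b|c ∨ ac|b = ac|b
ab|c ∨ ac|b = abc
ac|b ∧ abc = ac|b
ac|b ∧ ac|b = ac|b

ac|b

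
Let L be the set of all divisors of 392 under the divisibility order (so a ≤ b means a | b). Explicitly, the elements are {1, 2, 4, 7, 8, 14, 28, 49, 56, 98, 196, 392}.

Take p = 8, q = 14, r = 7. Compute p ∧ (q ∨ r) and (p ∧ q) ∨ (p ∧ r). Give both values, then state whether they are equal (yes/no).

q ∨ r = 14, so p ∧ (q ∨ r) = 8 ∧ 14 = 2.
p ∧ q = 2 and p ∧ r = 1, so (p ∧ q) ∨ (p ∧ r) = 2 ∨ 1 = 2.
Equal: yes.

2; 2; yes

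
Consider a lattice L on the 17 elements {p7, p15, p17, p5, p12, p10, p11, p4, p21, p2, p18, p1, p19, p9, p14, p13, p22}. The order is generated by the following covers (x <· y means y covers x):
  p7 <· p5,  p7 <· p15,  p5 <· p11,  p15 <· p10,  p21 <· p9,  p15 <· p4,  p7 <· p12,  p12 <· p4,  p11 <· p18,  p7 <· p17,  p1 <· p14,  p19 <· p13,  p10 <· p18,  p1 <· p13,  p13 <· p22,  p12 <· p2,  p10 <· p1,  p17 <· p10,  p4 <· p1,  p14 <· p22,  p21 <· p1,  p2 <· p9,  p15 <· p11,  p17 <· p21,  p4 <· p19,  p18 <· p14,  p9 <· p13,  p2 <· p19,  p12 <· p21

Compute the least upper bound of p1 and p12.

Common upper bounds of {p1, p12}: p1, p13, p14, p22.
The least among these is p1.

p1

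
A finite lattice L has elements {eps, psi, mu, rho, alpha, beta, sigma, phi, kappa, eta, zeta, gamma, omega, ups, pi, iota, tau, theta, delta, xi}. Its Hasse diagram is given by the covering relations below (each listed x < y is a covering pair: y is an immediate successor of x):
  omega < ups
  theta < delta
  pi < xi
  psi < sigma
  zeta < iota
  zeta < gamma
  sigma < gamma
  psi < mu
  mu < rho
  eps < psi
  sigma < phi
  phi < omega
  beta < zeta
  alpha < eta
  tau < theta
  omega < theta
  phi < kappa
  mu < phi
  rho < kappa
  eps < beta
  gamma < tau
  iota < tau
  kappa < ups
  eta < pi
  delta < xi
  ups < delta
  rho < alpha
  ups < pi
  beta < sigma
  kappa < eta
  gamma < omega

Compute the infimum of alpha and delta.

Common lower bounds of {alpha, delta}: eps, mu, psi, rho.
The greatest among these is rho.

rho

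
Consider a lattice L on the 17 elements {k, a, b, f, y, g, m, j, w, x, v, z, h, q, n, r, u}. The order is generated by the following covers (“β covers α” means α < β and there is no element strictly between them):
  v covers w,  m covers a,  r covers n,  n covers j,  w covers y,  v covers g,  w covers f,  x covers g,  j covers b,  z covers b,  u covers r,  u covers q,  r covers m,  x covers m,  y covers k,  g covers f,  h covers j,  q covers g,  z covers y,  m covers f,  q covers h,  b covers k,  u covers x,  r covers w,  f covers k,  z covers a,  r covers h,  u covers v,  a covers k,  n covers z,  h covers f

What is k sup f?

Common upper bounds of {k, f}: f, g, h, m, q, r, u, v, w, x.
The least among these is f.

f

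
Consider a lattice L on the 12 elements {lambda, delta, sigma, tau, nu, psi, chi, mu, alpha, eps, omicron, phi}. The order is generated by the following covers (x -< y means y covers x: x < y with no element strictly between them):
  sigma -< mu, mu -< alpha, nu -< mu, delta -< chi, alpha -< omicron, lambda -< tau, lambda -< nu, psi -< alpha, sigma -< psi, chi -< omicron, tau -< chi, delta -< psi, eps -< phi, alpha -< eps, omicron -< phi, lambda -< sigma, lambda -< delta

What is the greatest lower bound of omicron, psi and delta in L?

Common lower bounds of {omicron, psi, delta}: delta, lambda.
The greatest among these is delta.

delta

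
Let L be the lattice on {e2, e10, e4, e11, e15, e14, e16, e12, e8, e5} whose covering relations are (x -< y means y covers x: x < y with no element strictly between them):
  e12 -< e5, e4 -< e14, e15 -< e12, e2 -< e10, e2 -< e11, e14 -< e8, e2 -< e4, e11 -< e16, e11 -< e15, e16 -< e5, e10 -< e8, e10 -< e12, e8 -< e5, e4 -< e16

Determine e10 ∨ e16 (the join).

e5

Common upper bounds of {e10, e16}: e5.
The least among these is e5.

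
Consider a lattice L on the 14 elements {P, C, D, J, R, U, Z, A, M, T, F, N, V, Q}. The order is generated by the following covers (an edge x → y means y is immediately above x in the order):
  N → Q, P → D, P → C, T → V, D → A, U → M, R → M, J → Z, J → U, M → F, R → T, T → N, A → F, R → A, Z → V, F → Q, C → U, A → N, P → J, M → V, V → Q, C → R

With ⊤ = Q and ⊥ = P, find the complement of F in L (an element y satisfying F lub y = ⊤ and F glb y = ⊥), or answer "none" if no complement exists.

none

For every candidate y, either F ∨ y ≠ Q or F ∧ y ≠ P; no complement exists.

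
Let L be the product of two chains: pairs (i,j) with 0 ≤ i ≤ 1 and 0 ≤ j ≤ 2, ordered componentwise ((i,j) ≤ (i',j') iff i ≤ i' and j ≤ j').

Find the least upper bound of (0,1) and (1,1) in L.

(1,1)

Common upper bounds of {(0,1), (1,1)}: (1,1), (1,2).
The least among these is (1,1).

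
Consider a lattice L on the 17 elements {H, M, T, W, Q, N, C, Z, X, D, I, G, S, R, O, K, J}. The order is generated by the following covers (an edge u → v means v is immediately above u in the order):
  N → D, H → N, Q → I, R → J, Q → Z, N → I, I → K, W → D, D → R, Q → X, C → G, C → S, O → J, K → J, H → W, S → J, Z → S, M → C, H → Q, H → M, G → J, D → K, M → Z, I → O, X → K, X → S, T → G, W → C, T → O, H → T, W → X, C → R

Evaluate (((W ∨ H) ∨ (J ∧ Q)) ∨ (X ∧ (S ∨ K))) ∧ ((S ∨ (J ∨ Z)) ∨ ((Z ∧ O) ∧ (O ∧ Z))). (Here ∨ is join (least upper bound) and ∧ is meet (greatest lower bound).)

W ∨ H = W
J ∧ Q = Q
W ∨ Q = X
S ∨ K = J
X ∧ J = X
X ∨ X = X
J ∨ Z = J
S ∨ J = J
Z ∧ O = Q
O ∧ Z = Q
Q ∧ Q = Q
J ∨ Q = J
X ∧ J = X

X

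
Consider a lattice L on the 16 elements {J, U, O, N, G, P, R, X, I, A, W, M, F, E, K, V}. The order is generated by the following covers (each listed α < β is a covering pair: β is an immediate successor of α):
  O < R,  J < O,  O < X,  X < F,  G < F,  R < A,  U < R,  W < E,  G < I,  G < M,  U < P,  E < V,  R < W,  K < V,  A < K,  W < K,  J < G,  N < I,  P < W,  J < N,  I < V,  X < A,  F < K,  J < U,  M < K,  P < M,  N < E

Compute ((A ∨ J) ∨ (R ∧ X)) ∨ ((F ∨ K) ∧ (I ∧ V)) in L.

K

A ∨ J = A
R ∧ X = O
A ∨ O = A
F ∨ K = K
I ∧ V = I
K ∧ I = G
A ∨ G = K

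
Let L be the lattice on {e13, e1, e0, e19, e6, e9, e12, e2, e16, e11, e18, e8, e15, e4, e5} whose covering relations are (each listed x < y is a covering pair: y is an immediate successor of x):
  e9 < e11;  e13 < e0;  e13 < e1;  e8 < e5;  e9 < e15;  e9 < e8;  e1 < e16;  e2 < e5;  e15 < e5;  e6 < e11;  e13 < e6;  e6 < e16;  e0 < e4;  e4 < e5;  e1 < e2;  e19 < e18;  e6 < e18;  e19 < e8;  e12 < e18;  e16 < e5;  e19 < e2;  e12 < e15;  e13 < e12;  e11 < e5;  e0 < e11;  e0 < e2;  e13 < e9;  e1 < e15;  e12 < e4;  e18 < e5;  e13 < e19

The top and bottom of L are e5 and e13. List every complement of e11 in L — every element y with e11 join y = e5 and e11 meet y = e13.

Need y with e11 ∨ y = e5 and e11 ∧ y = e13.
Checking each element gives: e1, e12, e19.

e1, e12, e19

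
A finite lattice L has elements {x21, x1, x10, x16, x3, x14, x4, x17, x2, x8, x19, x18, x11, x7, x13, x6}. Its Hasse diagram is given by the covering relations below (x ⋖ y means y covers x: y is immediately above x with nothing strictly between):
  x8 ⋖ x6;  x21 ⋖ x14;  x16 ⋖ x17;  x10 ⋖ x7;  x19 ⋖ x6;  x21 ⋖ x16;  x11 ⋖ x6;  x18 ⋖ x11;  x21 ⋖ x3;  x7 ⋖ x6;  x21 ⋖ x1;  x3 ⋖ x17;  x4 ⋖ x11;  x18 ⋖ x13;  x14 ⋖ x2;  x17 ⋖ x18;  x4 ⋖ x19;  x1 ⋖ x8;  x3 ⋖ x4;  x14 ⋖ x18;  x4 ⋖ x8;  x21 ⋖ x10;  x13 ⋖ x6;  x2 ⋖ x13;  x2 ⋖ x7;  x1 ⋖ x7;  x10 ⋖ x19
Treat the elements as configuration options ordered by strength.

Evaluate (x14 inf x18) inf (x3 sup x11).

x14 ∧ x18 = x14
x3 ∨ x11 = x11
x14 ∧ x11 = x14

x14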